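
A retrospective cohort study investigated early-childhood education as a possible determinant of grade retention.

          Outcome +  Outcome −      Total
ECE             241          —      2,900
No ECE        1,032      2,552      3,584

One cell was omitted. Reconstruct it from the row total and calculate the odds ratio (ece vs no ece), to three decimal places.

0.224

The missing cell is in the exposed row: 2900 − 241 = 2659.
So a = 241, b = 2659, c = 1032, d = 2552.
OR = (a·d)/(b·c) = (241 × 2552) / (2659 × 1032) = 615032 / 2744088 = 0.22413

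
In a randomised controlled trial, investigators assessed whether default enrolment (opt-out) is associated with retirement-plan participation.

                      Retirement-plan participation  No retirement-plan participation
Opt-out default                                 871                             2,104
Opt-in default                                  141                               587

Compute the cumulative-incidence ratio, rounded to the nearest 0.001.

Cells: a = 871, b = 2104, c = 141, d = 587.
Risk in exposed = 871/2975 = 0.29277; risk in unexposed = 141/728 = 0.19368.
RR = 0.29277 / 0.19368 = 1.51162
The risk among the exposed is 1.51 times that among the unexposed.

1.512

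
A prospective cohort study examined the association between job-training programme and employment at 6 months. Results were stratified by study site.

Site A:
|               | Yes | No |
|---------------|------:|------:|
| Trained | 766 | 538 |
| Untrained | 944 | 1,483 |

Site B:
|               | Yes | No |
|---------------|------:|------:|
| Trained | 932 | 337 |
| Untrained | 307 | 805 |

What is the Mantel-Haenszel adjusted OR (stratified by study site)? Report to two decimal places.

3.45

OR_MH = Σ(aᵢdᵢ/nᵢ) / Σ(bᵢcᵢ/nᵢ), where nᵢ is the stratum total.
Stratum 1 (Site A): n = 3731; a·d/n = 766·1483/3731 = 304.4701; b·c/n = 538·944/3731 = 136.1222
Stratum 2 (Site B): n = 2381; a·d/n = 932·805/2381 = 315.1029; b·c/n = 337·307/2381 = 43.4519
OR_MH = (304.4701 + 315.1029) / (136.1222 + 43.4519) = 619.5730 / 179.5741 = 3.45024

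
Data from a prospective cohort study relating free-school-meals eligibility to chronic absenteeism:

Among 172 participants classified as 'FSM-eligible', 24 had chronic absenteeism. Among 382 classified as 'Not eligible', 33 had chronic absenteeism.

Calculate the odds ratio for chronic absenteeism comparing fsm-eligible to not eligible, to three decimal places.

1.715

From the description: a = 24, b = 148, c = 33, d = 349.
OR = (a·d)/(b·c) = (24 × 349) / (148 × 33) = 8376 / 4884 = 1.71499
The odds of chronic absenteeism are about 1.71 times as high in the fsm-eligible group.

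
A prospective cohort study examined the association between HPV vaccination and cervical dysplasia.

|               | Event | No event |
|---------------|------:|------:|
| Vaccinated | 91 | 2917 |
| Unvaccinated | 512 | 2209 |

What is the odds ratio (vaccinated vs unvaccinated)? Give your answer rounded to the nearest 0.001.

0.135

Cells: a = 91, b = 2917, c = 512, d = 2209.
OR = (a·d)/(b·c) = (91 × 2209) / (2917 × 512) = 201019 / 1493504 = 0.13460
Exposure is associated with lower odds of cervical dysplasia (OR = 0.13 < 1).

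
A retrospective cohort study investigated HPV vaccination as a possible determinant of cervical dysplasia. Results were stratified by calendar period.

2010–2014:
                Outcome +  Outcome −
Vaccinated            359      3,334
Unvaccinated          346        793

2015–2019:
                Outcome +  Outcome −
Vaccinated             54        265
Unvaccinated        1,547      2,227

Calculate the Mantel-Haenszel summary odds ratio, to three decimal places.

OR_MH = Σ(aᵢdᵢ/nᵢ) / Σ(bᵢcᵢ/nᵢ), where nᵢ is the stratum total.
Stratum 1 (2010–2014): n = 4832; a·d/n = 359·793/4832 = 58.9170; b·c/n = 3334·346/4832 = 238.7343
Stratum 2 (2015–2019): n = 4093; a·d/n = 54·2227/4093 = 29.3814; b·c/n = 265·1547/4093 = 100.1600
OR_MH = (58.9170 + 29.3814) / (238.7343 + 100.1600) = 88.2984 / 338.8943 = 0.26055

0.261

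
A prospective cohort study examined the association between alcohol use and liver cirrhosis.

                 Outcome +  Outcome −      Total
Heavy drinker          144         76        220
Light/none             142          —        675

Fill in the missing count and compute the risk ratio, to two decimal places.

3.11

The missing cell is in the unexposed row: 675 − 142 = 533.
So a = 144, b = 76, c = 142, d = 533.
RR = [a/(a+b)] / [c/(c+d)] = (144/220) / (142/675) = 0.65455/0.21037 = 3.11140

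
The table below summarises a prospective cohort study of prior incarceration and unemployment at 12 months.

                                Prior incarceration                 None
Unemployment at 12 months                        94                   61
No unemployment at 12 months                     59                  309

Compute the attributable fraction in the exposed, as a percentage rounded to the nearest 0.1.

Reading the table with exposure as columns: a = 94 (Prior incarceration, case), b = 59 (Prior incarceration, non-case), c = 61 (None, case), d = 309.
Risk in exposed = 94/153 = 0.61438; risk in unexposed = 61/370 = 0.16486.
RR = 0.61438/0.16486 = 3.72656
AR% = (RR − 1)/RR × 100 = (3.72656 − 1)/3.72656 × 100 = 73.1656%

73.2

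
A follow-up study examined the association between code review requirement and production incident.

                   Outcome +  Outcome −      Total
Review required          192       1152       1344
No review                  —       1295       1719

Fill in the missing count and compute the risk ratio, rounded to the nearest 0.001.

The missing cell is in the unexposed row: 1719 − 1295 = 424.
So a = 192, b = 1152, c = 424, d = 1295.
RR = [a/(a+b)] / [c/(c+d)] = (192/1344) / (424/1719) = 0.14286/0.24666 = 0.57918

0.579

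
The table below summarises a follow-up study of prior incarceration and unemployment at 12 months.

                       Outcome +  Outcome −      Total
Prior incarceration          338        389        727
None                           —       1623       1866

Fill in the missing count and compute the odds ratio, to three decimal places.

The missing cell is in the unexposed row: 1866 − 1623 = 243.
So a = 338, b = 389, c = 243, d = 1623.
OR = (a·d)/(b·c) = (338 × 1623) / (389 × 243) = 548574 / 94527 = 5.80336

5.803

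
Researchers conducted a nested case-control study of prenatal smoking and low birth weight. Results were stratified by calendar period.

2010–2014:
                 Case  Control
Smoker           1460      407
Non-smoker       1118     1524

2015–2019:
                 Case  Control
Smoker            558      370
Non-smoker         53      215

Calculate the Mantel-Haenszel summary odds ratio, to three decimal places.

5.062

OR_MH = Σ(aᵢdᵢ/nᵢ) / Σ(bᵢcᵢ/nᵢ), where nᵢ is the stratum total.
Stratum 1 (2010–2014): n = 4509; a·d/n = 1460·1524/4509 = 493.4664; b·c/n = 407·1118/4509 = 100.9151
Stratum 2 (2015–2019): n = 1196; a·d/n = 558·215/1196 = 100.3094; b·c/n = 370·53/1196 = 16.3963
OR_MH = (493.4664 + 100.3094) / (100.9151 + 16.3963) = 593.7758 / 117.3114 = 5.06154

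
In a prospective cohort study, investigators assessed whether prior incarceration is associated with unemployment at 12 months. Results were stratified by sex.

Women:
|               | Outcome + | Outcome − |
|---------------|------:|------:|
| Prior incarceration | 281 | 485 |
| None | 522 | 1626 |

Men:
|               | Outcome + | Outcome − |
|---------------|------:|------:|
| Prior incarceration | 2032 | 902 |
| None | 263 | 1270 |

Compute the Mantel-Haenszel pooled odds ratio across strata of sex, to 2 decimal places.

OR_MH = Σ(aᵢdᵢ/nᵢ) / Σ(bᵢcᵢ/nᵢ), where nᵢ is the stratum total.
Stratum 1 (Women): n = 2914; a·d/n = 281·1626/2914 = 156.7968; b·c/n = 485·522/2914 = 86.8806
Stratum 2 (Men): n = 4467; a·d/n = 2032·1270/4467 = 577.7121; b·c/n = 902·263/4467 = 53.1063
OR_MH = (156.7968 + 577.7121) / (86.8806 + 53.1063) = 734.5090 / 139.9869 = 5.24698

5.25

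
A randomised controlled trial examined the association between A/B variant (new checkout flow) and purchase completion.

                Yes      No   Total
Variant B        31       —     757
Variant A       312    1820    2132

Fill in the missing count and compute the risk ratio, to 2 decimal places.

The missing cell is in the exposed row: 757 − 31 = 726.
So a = 31, b = 726, c = 312, d = 1820.
RR = [a/(a+b)] / [c/(c+d)] = (31/757) / (312/2132) = 0.04095/0.14634 = 0.27983

0.28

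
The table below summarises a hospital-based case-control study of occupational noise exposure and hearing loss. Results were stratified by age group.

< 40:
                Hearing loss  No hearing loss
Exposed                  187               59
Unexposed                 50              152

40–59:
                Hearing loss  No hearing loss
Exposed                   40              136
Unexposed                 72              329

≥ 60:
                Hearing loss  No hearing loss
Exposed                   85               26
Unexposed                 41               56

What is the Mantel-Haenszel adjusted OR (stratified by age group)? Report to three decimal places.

3.805

OR_MH = Σ(aᵢdᵢ/nᵢ) / Σ(bᵢcᵢ/nᵢ), where nᵢ is the stratum total.
Stratum 1 (< 40): n = 448; a·d/n = 187·152/448 = 63.4464; b·c/n = 59·50/448 = 6.5848
Stratum 2 (40–59): n = 577; a·d/n = 40·329/577 = 22.8076; b·c/n = 136·72/577 = 16.9705
Stratum 3 (≥ 60): n = 208; a·d/n = 85·56/208 = 22.8846; b·c/n = 26·41/208 = 5.1250
OR_MH = (63.4464 + 22.8076 + 22.8846) / (6.5848 + 16.9705 + 5.1250) = 109.1387 / 28.6804 = 3.80535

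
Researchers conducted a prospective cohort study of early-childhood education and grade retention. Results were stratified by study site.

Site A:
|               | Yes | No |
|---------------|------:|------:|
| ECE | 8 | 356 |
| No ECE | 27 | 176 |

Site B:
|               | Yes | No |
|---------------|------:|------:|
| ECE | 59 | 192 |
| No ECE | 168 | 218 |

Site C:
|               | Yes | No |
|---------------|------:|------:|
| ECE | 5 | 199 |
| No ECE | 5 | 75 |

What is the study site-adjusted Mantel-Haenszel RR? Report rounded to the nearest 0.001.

RR_MH = Σ(aᵢ·n₀ᵢ/nᵢ) / Σ(cᵢ·n₁ᵢ/nᵢ), with n₁ᵢ = aᵢ+bᵢ (exposed), n₀ᵢ = cᵢ+dᵢ (unexposed), nᵢ = n₁ᵢ+n₀ᵢ.
Stratum 1 (Site A): n₁ = 364, n₀ = 203, n = 567; a·n₀/n = 8·203/567 = 2.8642; c·n₁/n = 27·364/567 = 17.3333
Stratum 2 (Site B): n₁ = 251, n₀ = 386, n = 637; a·n₀/n = 59·386/637 = 35.7520; c·n₁/n = 168·251/637 = 66.1978
Stratum 3 (Site C): n₁ = 204, n₀ = 80, n = 284; a·n₀/n = 5·80/284 = 1.4085; c·n₁/n = 5·204/284 = 3.5915
RR_MH = (2.8642 + 35.7520 + 1.4085) / (17.3333 + 66.1978 + 3.5915) = 40.0246 / 87.1227 = 0.45941

0.459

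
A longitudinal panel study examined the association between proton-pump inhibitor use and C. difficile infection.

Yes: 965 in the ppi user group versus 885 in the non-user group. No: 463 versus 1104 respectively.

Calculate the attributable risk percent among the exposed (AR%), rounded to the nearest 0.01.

34.16

From the description: a = 965, b = 463, c = 885, d = 1104.
Risk in exposed = 965/1428 = 0.67577; risk in unexposed = 885/1989 = 0.44495.
RR = 0.67577/0.44495 = 1.51877
AR% = (RR − 1)/RR × 100 = (1.51877 − 1)/1.51877 × 100 = 34.1570%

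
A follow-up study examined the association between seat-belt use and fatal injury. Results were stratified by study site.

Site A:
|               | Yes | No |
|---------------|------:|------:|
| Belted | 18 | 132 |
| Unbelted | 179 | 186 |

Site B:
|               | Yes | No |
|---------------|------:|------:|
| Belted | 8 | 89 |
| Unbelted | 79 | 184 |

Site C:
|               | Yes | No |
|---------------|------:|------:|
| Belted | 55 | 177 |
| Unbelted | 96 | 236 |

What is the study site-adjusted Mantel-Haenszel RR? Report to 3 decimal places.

0.451

RR_MH = Σ(aᵢ·n₀ᵢ/nᵢ) / Σ(cᵢ·n₁ᵢ/nᵢ), with n₁ᵢ = aᵢ+bᵢ (exposed), n₀ᵢ = cᵢ+dᵢ (unexposed), nᵢ = n₁ᵢ+n₀ᵢ.
Stratum 1 (Site A): n₁ = 150, n₀ = 365, n = 515; a·n₀/n = 18·365/515 = 12.7573; c·n₁/n = 179·150/515 = 52.1359
Stratum 2 (Site B): n₁ = 97, n₀ = 263, n = 360; a·n₀/n = 8·263/360 = 5.8444; c·n₁/n = 79·97/360 = 21.2861
Stratum 3 (Site C): n₁ = 232, n₀ = 332, n = 564; a·n₀/n = 55·332/564 = 32.3759; c·n₁/n = 96·232/564 = 39.4894
RR_MH = (12.7573 + 5.8444 + 32.3759) / (52.1359 + 21.2861 + 39.4894) = 50.9776 / 112.9114 = 0.45148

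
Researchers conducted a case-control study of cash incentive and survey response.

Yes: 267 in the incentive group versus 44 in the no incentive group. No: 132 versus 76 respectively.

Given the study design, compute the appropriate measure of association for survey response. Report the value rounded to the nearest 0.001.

From the description: a = 267, b = 132, c = 44, d = 76.
This is a case-control study: participants were sampled on outcome status, so risks in the source population cannot be estimated directly — relative risk is not valid here. The odds ratio is the appropriate measure.
OR = (a·d)/(b·c) = (267 × 76) / (132 × 44) = 20292 / 5808 = 3.49380

3.494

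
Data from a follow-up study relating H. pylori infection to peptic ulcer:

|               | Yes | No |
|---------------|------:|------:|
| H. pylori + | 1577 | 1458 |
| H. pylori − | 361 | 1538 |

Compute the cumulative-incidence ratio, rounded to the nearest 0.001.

2.733

Cells: a = 1577, b = 1458, c = 361, d = 1538.
Risk in exposed = 1577/3035 = 0.51960; risk in unexposed = 361/1899 = 0.19010.
RR = 0.51960 / 0.19010 = 2.73332
The risk among the exposed is 2.73 times that among the unexposed.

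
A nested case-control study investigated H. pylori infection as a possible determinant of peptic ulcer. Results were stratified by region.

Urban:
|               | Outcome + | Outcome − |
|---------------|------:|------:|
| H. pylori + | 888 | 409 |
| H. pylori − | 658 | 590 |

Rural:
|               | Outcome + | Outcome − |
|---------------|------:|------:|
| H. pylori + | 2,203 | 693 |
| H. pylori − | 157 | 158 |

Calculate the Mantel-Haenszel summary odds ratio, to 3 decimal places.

OR_MH = Σ(aᵢdᵢ/nᵢ) / Σ(bᵢcᵢ/nᵢ), where nᵢ is the stratum total.
Stratum 1 (Urban): n = 2545; a·d/n = 888·590/2545 = 205.8625; b·c/n = 409·658/2545 = 105.7454
Stratum 2 (Rural): n = 3211; a·d/n = 2203·158/3211 = 108.4005; b·c/n = 693·157/3211 = 33.8838
OR_MH = (205.8625 + 108.4005) / (105.7454 + 33.8838) = 314.2630 / 139.6292 = 2.25070

2.251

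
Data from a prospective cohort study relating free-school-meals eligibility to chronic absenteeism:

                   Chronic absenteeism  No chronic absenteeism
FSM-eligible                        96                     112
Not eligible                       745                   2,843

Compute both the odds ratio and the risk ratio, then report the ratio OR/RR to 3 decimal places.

1.472

Cells: a = 96, b = 112, c = 745, d = 2843.
OR = (96·2843)/(112·745) = 272928/83440 = 3.27095
Risk in exposed = 96/208 = 0.46154; risk in unexposed = 745/3588 = 0.20764; RR = 2.22282
OR/RR = 3.27095 / 2.22282 = 1.47153
The outcome is not rare, so the OR lies further from 1 than the RR.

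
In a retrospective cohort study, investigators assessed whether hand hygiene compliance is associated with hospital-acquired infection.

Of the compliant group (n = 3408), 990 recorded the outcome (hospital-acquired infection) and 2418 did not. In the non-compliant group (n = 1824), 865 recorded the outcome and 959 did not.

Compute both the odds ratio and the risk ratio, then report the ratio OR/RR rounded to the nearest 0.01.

0.74

From the description: a = 990, b = 2418, c = 865, d = 959.
OR = (990·959)/(2418·865) = 949410/2091570 = 0.45392
Risk in exposed = 990/3408 = 0.29049; risk in unexposed = 865/1824 = 0.47423; RR = 0.61255
OR/RR = 0.45392 / 0.61255 = 0.74103
The outcome is not rare, so the OR lies further from 1 than the RR.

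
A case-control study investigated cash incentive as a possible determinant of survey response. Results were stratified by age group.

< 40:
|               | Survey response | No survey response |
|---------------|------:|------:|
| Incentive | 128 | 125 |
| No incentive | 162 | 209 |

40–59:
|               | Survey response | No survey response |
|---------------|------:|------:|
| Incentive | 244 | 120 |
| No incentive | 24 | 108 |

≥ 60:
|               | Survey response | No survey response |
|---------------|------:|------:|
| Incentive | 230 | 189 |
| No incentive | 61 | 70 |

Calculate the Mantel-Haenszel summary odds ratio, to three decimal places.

2.115

OR_MH = Σ(aᵢdᵢ/nᵢ) / Σ(bᵢcᵢ/nᵢ), where nᵢ is the stratum total.
Stratum 1 (< 40): n = 624; a·d/n = 128·209/624 = 42.8718; b·c/n = 125·162/624 = 32.4519
Stratum 2 (40–59): n = 496; a·d/n = 244·108/496 = 53.1290; b·c/n = 120·24/496 = 5.8065
Stratum 3 (≥ 60): n = 550; a·d/n = 230·70/550 = 29.2727; b·c/n = 189·61/550 = 20.9618
OR_MH = (42.8718 + 53.1290 + 29.2727) / (32.4519 + 5.8065 + 20.9618) = 125.2736 / 59.2202 = 2.11539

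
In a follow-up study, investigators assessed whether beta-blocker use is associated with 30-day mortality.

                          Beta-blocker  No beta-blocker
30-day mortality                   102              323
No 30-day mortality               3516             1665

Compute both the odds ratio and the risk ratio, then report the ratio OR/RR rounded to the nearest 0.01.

Reading the table with exposure as columns: a = 102 (Beta-blocker, case), b = 3516 (Beta-blocker, non-case), c = 323 (No beta-blocker, case), d = 1665.
OR = (102·1665)/(3516·323) = 169830/1135668 = 0.14954
Risk in exposed = 102/3618 = 0.02819; risk in unexposed = 323/1988 = 0.16247; RR = 0.17352
OR/RR = 0.14954 / 0.17352 = 0.86182
The outcome is not rare, so the OR lies further from 1 than the RR.

0.86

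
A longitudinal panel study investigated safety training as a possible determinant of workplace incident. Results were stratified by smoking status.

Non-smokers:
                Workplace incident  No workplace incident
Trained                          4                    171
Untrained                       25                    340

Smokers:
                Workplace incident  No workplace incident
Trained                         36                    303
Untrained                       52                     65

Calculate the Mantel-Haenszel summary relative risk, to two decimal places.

RR_MH = Σ(aᵢ·n₀ᵢ/nᵢ) / Σ(cᵢ·n₁ᵢ/nᵢ), with n₁ᵢ = aᵢ+bᵢ (exposed), n₀ᵢ = cᵢ+dᵢ (unexposed), nᵢ = n₁ᵢ+n₀ᵢ.
Stratum 1 (Non-smokers): n₁ = 175, n₀ = 365, n = 540; a·n₀/n = 4·365/540 = 2.7037; c·n₁/n = 25·175/540 = 8.1019
Stratum 2 (Smokers): n₁ = 339, n₀ = 117, n = 456; a·n₀/n = 36·117/456 = 9.2368; c·n₁/n = 52·339/456 = 38.6579
RR_MH = (2.7037 + 9.2368) / (8.1019 + 38.6579) = 11.9405 / 46.7597 = 0.25536

0.26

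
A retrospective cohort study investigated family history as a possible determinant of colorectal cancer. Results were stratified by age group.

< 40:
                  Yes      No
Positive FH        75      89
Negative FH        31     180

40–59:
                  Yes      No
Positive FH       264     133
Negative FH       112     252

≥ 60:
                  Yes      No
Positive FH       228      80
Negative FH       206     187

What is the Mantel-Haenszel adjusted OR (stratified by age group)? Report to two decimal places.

3.65

OR_MH = Σ(aᵢdᵢ/nᵢ) / Σ(bᵢcᵢ/nᵢ), where nᵢ is the stratum total.
Stratum 1 (< 40): n = 375; a·d/n = 75·180/375 = 36.0000; b·c/n = 89·31/375 = 7.3573
Stratum 2 (40–59): n = 761; a·d/n = 264·252/761 = 87.4218; b·c/n = 133·112/761 = 19.5742
Stratum 3 (≥ 60): n = 701; a·d/n = 228·187/701 = 60.8217; b·c/n = 80·206/701 = 23.5093
OR_MH = (36.0000 + 87.4218 + 60.8217) / (7.3573 + 19.5742 + 23.5093) = 184.2435 / 50.4409 = 3.65266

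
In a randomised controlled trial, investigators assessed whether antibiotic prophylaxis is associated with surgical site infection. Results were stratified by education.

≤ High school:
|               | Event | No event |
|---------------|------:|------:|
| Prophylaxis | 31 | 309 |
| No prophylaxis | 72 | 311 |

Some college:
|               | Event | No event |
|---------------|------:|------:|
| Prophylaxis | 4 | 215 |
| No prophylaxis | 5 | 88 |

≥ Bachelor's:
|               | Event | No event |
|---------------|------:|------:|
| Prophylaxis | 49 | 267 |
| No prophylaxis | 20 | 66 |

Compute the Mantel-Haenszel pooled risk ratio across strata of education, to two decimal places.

RR_MH = Σ(aᵢ·n₀ᵢ/nᵢ) / Σ(cᵢ·n₁ᵢ/nᵢ), with n₁ᵢ = aᵢ+bᵢ (exposed), n₀ᵢ = cᵢ+dᵢ (unexposed), nᵢ = n₁ᵢ+n₀ᵢ.
Stratum 1 (≤ High school): n₁ = 340, n₀ = 383, n = 723; a·n₀/n = 31·383/723 = 16.4219; c·n₁/n = 72·340/723 = 33.8589
Stratum 2 (Some college): n₁ = 219, n₀ = 93, n = 312; a·n₀/n = 4·93/312 = 1.1923; c·n₁/n = 5·219/312 = 3.5096
Stratum 3 (≥ Bachelor's): n₁ = 316, n₀ = 86, n = 402; a·n₀/n = 49·86/402 = 10.4826; c·n₁/n = 20·316/402 = 15.7214
RR_MH = (16.4219 + 1.1923 + 10.4826) / (33.8589 + 3.5096 + 15.7214) = 28.0967 / 53.0899 = 0.52923

0.53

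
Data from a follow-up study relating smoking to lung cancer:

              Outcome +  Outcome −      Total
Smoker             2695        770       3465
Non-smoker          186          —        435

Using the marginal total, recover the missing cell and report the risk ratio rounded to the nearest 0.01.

1.82

The missing cell is in the unexposed row: 435 − 186 = 249.
So a = 2695, b = 770, c = 186, d = 249.
RR = [a/(a+b)] / [c/(c+d)] = (2695/3465) / (186/435) = 0.77778/0.42759 = 1.81900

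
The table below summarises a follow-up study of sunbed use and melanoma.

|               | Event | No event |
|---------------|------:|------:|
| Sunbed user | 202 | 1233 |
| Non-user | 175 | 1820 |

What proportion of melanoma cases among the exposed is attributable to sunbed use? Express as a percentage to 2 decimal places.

37.68

Cells: a = 202, b = 1233, c = 175, d = 1820.
Risk in exposed = 202/1435 = 0.14077; risk in unexposed = 175/1995 = 0.08772.
RR = 0.14077/0.08772 = 1.60474
AR% = (RR − 1)/RR × 100 = (1.60474 − 1)/1.60474 × 100 = 37.6846%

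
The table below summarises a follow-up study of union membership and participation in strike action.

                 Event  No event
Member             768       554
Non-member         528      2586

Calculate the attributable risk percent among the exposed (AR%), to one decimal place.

70.8

Cells: a = 768, b = 554, c = 528, d = 2586.
Risk in exposed = 768/1322 = 0.58094; risk in unexposed = 528/3114 = 0.16956.
RR = 0.58094/0.16956 = 3.42621
AR% = (RR − 1)/RR × 100 = (3.42621 − 1)/3.42621 × 100 = 70.8133%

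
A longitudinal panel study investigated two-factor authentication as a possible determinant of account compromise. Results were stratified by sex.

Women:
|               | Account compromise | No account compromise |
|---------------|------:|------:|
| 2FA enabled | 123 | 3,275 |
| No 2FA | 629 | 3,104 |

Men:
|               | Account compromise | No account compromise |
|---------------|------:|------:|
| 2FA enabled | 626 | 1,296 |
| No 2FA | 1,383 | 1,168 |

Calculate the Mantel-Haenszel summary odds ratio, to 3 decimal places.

0.315

OR_MH = Σ(aᵢdᵢ/nᵢ) / Σ(bᵢcᵢ/nᵢ), where nᵢ is the stratum total.
Stratum 1 (Women): n = 7131; a·d/n = 123·3104/7131 = 53.5398; b·c/n = 3275·629/7131 = 288.8760
Stratum 2 (Men): n = 4473; a·d/n = 626·1168/4473 = 163.4626; b·c/n = 1296·1383/4473 = 400.7082
OR_MH = (53.5398 + 163.4626) / (288.8760 + 400.7082) = 217.0023 / 689.5843 = 0.31469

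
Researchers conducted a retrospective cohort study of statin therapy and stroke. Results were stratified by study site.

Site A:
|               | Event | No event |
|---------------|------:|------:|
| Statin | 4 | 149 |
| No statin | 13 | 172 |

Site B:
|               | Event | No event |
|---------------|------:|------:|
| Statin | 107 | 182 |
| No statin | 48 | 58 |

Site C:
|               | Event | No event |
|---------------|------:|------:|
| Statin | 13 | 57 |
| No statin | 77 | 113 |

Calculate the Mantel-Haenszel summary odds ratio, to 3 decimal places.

0.523

OR_MH = Σ(aᵢdᵢ/nᵢ) / Σ(bᵢcᵢ/nᵢ), where nᵢ is the stratum total.
Stratum 1 (Site A): n = 338; a·d/n = 4·172/338 = 2.0355; b·c/n = 149·13/338 = 5.7308
Stratum 2 (Site B): n = 395; a·d/n = 107·58/395 = 15.7114; b·c/n = 182·48/395 = 22.1165
Stratum 3 (Site C): n = 260; a·d/n = 13·113/260 = 5.6500; b·c/n = 57·77/260 = 16.8808
OR_MH = (2.0355 + 15.7114 + 5.6500) / (5.7308 + 22.1165 + 16.8808) = 23.3969 / 44.7280 = 0.52309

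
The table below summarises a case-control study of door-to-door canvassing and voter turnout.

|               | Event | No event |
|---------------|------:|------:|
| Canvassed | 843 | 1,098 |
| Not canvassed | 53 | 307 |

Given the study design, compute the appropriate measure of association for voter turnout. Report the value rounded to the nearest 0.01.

4.45

Cells: a = 843, b = 1098, c = 53, d = 307.
This is a case-control study: participants were sampled on outcome status, so risks in the source population cannot be estimated directly — relative risk is not valid here. The odds ratio is the appropriate measure.
OR = (a·d)/(b·c) = (843 × 307) / (1098 × 53) = 258801 / 58194 = 4.44721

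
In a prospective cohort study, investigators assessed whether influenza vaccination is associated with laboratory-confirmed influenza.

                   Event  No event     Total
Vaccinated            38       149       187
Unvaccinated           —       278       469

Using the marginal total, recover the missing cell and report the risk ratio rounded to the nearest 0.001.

The missing cell is in the unexposed row: 469 − 278 = 191.
So a = 38, b = 149, c = 191, d = 278.
RR = [a/(a+b)] / [c/(c+d)] = (38/187) / (191/469) = 0.20321/0.40725 = 0.49898

0.499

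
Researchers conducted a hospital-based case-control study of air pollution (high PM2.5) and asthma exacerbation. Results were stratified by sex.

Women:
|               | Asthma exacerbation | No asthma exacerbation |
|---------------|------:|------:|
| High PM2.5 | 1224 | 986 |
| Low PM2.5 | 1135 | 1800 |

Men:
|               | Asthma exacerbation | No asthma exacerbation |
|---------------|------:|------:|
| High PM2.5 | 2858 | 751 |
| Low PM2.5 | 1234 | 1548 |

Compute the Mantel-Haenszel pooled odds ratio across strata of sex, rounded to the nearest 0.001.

3.091

OR_MH = Σ(aᵢdᵢ/nᵢ) / Σ(bᵢcᵢ/nᵢ), where nᵢ is the stratum total.
Stratum 1 (Women): n = 5145; a·d/n = 1224·1800/5145 = 428.2216; b·c/n = 986·1135/5145 = 217.5141
Stratum 2 (Men): n = 6391; a·d/n = 2858·1548/6391 = 692.2522; b·c/n = 751·1234/6391 = 145.0061
OR_MH = (428.2216 + 692.2522) / (217.5141 + 145.0061) = 1120.4738 / 362.5202 = 3.09079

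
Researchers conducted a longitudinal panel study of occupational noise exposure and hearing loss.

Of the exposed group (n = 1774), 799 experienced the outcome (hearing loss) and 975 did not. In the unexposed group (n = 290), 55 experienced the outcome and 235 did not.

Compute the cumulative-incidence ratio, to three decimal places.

2.375

From the description: a = 799, b = 975, c = 55, d = 235.
Risk in exposed = 799/1774 = 0.45039; risk in unexposed = 55/290 = 0.18966.
RR = 0.45039 / 0.18966 = 2.37481
The risk among the exposed is 2.37 times that among the unexposed.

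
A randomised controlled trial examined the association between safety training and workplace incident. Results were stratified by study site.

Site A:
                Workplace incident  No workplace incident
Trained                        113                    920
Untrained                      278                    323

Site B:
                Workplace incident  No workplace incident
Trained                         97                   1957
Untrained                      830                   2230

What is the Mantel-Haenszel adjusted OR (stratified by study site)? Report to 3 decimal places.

0.136

OR_MH = Σ(aᵢdᵢ/nᵢ) / Σ(bᵢcᵢ/nᵢ), where nᵢ is the stratum total.
Stratum 1 (Site A): n = 1634; a·d/n = 113·323/1634 = 22.3372; b·c/n = 920·278/1634 = 156.5239
Stratum 2 (Site B): n = 5114; a·d/n = 97·2230/5114 = 42.2976; b·c/n = 1957·830/5114 = 317.6203
OR_MH = (22.3372 + 42.2976) / (156.5239 + 317.6203) = 64.6348 / 474.1441 = 0.13632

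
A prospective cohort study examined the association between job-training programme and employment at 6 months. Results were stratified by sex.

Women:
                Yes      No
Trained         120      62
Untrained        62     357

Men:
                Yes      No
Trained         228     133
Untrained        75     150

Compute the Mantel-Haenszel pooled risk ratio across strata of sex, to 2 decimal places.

RR_MH = Σ(aᵢ·n₀ᵢ/nᵢ) / Σ(cᵢ·n₁ᵢ/nᵢ), with n₁ᵢ = aᵢ+bᵢ (exposed), n₀ᵢ = cᵢ+dᵢ (unexposed), nᵢ = n₁ᵢ+n₀ᵢ.
Stratum 1 (Women): n₁ = 182, n₀ = 419, n = 601; a·n₀/n = 120·419/601 = 83.6606; c·n₁/n = 62·182/601 = 18.7754
Stratum 2 (Men): n₁ = 361, n₀ = 225, n = 586; a·n₀/n = 228·225/586 = 87.5427; c·n₁/n = 75·361/586 = 46.2031
RR_MH = (83.6606 + 87.5427) / (18.7754 + 46.2031) = 171.2032 / 64.9784 = 2.63477

2.63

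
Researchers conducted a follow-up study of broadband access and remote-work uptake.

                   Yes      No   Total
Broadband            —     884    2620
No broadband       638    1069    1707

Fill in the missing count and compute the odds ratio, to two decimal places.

3.29

The missing cell is in the exposed row: 2620 − 884 = 1736.
So a = 1736, b = 884, c = 638, d = 1069.
OR = (a·d)/(b·c) = (1736 × 1069) / (884 × 638) = 1855784 / 563992 = 3.29044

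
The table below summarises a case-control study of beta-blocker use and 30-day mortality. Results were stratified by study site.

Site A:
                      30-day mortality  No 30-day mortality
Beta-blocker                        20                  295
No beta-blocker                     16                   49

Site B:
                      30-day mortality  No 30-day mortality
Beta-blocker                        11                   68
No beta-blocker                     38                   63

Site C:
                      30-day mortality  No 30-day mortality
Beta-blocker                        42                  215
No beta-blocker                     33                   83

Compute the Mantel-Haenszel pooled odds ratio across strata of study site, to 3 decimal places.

0.344

OR_MH = Σ(aᵢdᵢ/nᵢ) / Σ(bᵢcᵢ/nᵢ), where nᵢ is the stratum total.
Stratum 1 (Site A): n = 380; a·d/n = 20·49/380 = 2.5789; b·c/n = 295·16/380 = 12.4211
Stratum 2 (Site B): n = 180; a·d/n = 11·63/180 = 3.8500; b·c/n = 68·38/180 = 14.3556
Stratum 3 (Site C): n = 373; a·d/n = 42·83/373 = 9.3458; b·c/n = 215·33/373 = 19.0214
OR_MH = (2.5789 + 3.8500 + 9.3458) / (12.4211 + 14.3556 + 19.0214) = 15.7748 / 45.7981 = 0.34444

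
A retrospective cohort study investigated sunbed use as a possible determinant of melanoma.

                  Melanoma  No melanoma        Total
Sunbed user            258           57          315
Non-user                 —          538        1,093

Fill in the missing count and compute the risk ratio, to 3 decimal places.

1.613

The missing cell is in the unexposed row: 1093 − 538 = 555.
So a = 258, b = 57, c = 555, d = 538.
RR = [a/(a+b)] / [c/(c+d)] = (258/315) / (555/1093) = 0.81905/0.50778 = 1.61301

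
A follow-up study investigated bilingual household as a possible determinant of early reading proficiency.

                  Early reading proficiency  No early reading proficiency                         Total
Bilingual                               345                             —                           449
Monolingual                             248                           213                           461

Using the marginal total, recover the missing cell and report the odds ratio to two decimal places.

2.85

The missing cell is in the exposed row: 449 − 345 = 104.
So a = 345, b = 104, c = 248, d = 213.
OR = (a·d)/(b·c) = (345 × 213) / (104 × 248) = 73485 / 25792 = 2.84914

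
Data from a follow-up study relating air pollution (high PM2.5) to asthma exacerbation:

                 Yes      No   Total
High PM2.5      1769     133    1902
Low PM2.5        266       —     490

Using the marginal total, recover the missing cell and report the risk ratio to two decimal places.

The missing cell is in the unexposed row: 490 − 266 = 224.
So a = 1769, b = 133, c = 266, d = 224.
RR = [a/(a+b)] / [c/(c+d)] = (1769/1902) / (266/490) = 0.93007/0.54286 = 1.71329

1.71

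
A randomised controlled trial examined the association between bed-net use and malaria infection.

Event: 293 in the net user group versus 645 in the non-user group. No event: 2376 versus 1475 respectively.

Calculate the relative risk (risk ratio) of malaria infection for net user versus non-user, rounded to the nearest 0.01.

0.36

From the description: a = 293, b = 2376, c = 645, d = 1475.
Risk in exposed = 293/2669 = 0.10978; risk in unexposed = 645/2120 = 0.30425.
RR = 0.10978 / 0.30425 = 0.36082
The risk is 64% lower among the exposed than among the unexposed.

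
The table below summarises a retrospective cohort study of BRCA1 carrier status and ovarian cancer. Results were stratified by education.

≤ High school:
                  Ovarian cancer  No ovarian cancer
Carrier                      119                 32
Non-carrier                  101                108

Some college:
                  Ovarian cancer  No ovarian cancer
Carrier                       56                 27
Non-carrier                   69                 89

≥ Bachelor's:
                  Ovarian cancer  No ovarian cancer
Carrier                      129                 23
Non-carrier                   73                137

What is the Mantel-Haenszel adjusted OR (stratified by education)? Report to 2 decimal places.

OR_MH = Σ(aᵢdᵢ/nᵢ) / Σ(bᵢcᵢ/nᵢ), where nᵢ is the stratum total.
Stratum 1 (≤ High school): n = 360; a·d/n = 119·108/360 = 35.7000; b·c/n = 32·101/360 = 8.9778
Stratum 2 (Some college): n = 241; a·d/n = 56·89/241 = 20.6805; b·c/n = 27·69/241 = 7.7303
Stratum 3 (≥ Bachelor's): n = 362; a·d/n = 129·137/362 = 48.8204; b·c/n = 23·73/362 = 4.6381
OR_MH = (35.7000 + 20.6805 + 48.8204) / (8.9778 + 7.7303 + 4.6381) = 105.2009 / 21.3462 = 4.92832

4.93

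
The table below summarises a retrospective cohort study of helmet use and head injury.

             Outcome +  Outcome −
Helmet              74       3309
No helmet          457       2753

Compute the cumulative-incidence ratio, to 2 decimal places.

0.15

Cells: a = 74, b = 3309, c = 457, d = 2753.
Risk in exposed = 74/3383 = 0.02187; risk in unexposed = 457/3210 = 0.14237.
RR = 0.02187 / 0.14237 = 0.15365
The risk is 85% lower among the exposed than among the unexposed.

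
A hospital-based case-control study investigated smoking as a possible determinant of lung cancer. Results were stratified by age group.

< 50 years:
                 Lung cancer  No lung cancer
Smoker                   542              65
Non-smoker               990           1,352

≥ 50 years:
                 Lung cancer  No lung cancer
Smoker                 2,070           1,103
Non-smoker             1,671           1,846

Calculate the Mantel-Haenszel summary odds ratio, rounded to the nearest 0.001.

2.757

OR_MH = Σ(aᵢdᵢ/nᵢ) / Σ(bᵢcᵢ/nᵢ), where nᵢ is the stratum total.
Stratum 1 (< 50 years): n = 2949; a·d/n = 542·1352/2949 = 248.4856; b·c/n = 65·990/2949 = 21.8210
Stratum 2 (≥ 50 years): n = 6690; a·d/n = 2070·1846/6690 = 571.1839; b·c/n = 1103·1671/6690 = 275.5027
OR_MH = (248.4856 + 571.1839) / (21.8210 + 275.5027) = 819.6694 / 297.3236 = 2.75683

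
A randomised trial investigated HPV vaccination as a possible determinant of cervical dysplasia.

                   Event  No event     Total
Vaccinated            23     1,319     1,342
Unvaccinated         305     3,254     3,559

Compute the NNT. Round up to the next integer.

15

Risk in treated group = 23/1342 = 0.01714; risk in control = 305/3559 = 0.08570.
Absolute risk reduction = 0.08570 − 0.01714 = 0.06856
NNT = 1 / ARR = 1 / 0.06856 = 14.586 → round up → 15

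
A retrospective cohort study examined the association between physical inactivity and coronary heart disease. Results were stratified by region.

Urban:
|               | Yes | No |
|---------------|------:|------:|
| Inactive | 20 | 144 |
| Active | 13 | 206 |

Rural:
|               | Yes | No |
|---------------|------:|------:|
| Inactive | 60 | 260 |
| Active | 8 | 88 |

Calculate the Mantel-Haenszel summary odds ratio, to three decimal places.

OR_MH = Σ(aᵢdᵢ/nᵢ) / Σ(bᵢcᵢ/nᵢ), where nᵢ is the stratum total.
Stratum 1 (Urban): n = 383; a·d/n = 20·206/383 = 10.7572; b·c/n = 144·13/383 = 4.8877
Stratum 2 (Rural): n = 416; a·d/n = 60·88/416 = 12.6923; b·c/n = 260·8/416 = 5.0000
OR_MH = (10.7572 + 12.6923) / (4.8877 + 5.0000) = 23.4495 / 9.8877 = 2.37157

2.372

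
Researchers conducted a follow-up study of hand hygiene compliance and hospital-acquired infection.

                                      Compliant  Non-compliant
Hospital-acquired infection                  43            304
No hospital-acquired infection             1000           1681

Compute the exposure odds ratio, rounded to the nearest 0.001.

Reading the table with exposure as columns: a = 43 (Compliant, case), b = 1000 (Compliant, non-case), c = 304 (Non-compliant, case), d = 1681.
OR = (a·d)/(b·c) = (43 × 1681) / (1000 × 304) = 72283 / 304000 = 0.23777
Exposure is associated with lower odds of hospital-acquired infection (OR = 0.24 < 1).

0.238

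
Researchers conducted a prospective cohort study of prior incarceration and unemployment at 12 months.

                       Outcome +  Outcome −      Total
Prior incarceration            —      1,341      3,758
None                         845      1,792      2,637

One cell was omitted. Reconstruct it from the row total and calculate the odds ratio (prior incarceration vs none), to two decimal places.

3.82

The missing cell is in the exposed row: 3758 − 1341 = 2417.
So a = 2417, b = 1341, c = 845, d = 1792.
OR = (a·d)/(b·c) = (2417 × 1792) / (1341 × 845) = 4331264 / 1133145 = 3.82234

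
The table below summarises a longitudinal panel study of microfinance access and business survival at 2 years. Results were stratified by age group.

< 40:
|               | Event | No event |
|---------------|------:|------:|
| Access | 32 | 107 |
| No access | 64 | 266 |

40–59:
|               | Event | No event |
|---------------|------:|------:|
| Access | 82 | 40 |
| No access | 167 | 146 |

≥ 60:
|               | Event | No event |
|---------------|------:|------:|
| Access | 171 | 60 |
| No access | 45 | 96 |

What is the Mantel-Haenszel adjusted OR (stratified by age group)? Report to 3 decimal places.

2.413

OR_MH = Σ(aᵢdᵢ/nᵢ) / Σ(bᵢcᵢ/nᵢ), where nᵢ is the stratum total.
Stratum 1 (< 40): n = 469; a·d/n = 32·266/469 = 18.1493; b·c/n = 107·64/469 = 14.6013
Stratum 2 (40–59): n = 435; a·d/n = 82·146/435 = 27.5218; b·c/n = 40·167/435 = 15.3563
Stratum 3 (≥ 60): n = 372; a·d/n = 171·96/372 = 44.1290; b·c/n = 60·45/372 = 7.2581
OR_MH = (18.1493 + 27.5218 + 44.1290) / (14.6013 + 15.3563 + 7.2581) = 89.8001 / 37.2157 = 2.41297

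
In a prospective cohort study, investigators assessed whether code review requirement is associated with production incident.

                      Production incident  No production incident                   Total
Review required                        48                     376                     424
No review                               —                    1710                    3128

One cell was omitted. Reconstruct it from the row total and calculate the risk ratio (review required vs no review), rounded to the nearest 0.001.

0.250

The missing cell is in the unexposed row: 3128 − 1710 = 1418.
So a = 48, b = 376, c = 1418, d = 1710.
RR = [a/(a+b)] / [c/(c+d)] = (48/424) / (1418/3128) = 0.11321/0.45332 = 0.24973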